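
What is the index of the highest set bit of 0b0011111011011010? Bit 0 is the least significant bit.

13

0b0011111011011010 = 11111011011010
The topmost 1 is at position 13 (since 2^13 = 8192 ≤ 16090 < 16384).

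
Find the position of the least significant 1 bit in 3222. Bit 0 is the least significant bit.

3222 = 110010010110
Trailing zeros: 1, so the lowest set bit is bit 1 (value 2).

1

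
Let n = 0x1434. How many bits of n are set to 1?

5

0x1434 = 1010000110100
Count the 1s: 1 + 1 + 1 + 1 + 1 = 5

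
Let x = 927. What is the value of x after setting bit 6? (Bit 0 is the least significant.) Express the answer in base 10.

x = 01110011111
bit 6 is currently 0; set it via x | (1 << 6) = x | 64
→ 01111011111 = 991

991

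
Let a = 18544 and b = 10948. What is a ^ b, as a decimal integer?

25268

18544 = 100100001110000
10948 = 010101011000100
XOR → 110001010110100 = 25268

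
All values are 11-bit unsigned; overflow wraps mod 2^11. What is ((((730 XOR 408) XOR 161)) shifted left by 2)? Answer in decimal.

1932

730 = 01011011010
408 = 00110011000
→ XOR → 01101000010 = 834
161 = 00010100001
→ XOR → 01111100011 = 995
→ shifted left by 2 (mod 2^11) → 11110001100 = 1932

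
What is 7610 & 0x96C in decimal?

7610 = 1110110111010
0x96C = 0100101101100
AND → 0100100101000 = 2344

2344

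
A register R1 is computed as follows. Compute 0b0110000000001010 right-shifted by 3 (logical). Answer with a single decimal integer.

3073

x = 110000000001010
shift right by 3 → 000110000000001 = 3073
(equivalently, floor(24586 / 8))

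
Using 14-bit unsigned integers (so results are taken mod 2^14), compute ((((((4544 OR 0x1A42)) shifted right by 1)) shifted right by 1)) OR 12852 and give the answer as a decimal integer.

4544 = 01000111000000
0x1A42 = 01101001000010
→ OR → 01101111000010 = 7106
→ shifted right by 1 → 00110111100001 = 3553
→ shifted right by 1 → 00011011110000 = 1776
12852 = 11001000110100
→ OR → 11011011110100 = 14068

14068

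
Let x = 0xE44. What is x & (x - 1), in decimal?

3648

x = 111001000100 = 3652
x - 1 = 111001000011
AND   = 111001000000 = 3648
(x & (x - 1) clears the lowest set bit of x.)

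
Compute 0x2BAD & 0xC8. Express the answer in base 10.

136

0x2BAD = 10101110101101
0xC8 = 00000011001000
AND → 00000010001000 = 136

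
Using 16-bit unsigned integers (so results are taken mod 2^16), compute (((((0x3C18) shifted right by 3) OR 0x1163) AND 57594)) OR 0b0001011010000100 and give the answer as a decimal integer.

0x3C18 = 0011110000011000
→ shifted right by 3 → 0000011110000011 = 1923
0x1163 = 0001000101100011
→ OR → 0001011111100011 = 6115
57594 = 1110000011111010
→ AND → 0000000011100010 = 226
0b0001011010000100 = 0001011010000100
→ OR → 0001011011100110 = 5862

5862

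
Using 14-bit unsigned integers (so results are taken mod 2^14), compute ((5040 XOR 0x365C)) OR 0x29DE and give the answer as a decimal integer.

11774

5040 = 01001110110000
0x365C = 11011001011100
→ XOR → 10010111101100 = 9708
0x29DE = 10100111011110
→ OR → 10110111111110 = 11774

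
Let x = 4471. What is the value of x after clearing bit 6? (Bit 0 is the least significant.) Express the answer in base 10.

4407

x = 1000101110111
bit 6 is currently 1; clear it via x & ~(1 << 6) = x & ~64
→ 1000100110111 = 4407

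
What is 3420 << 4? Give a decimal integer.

3420 = 0000110101011100
shift left by 4 → 1101010111000000 = 54720
(equivalently, 3420 × 2^4 = 3420 × 16)

54720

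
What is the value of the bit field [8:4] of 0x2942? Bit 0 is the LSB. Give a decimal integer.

v = 10100101000010
Shift right by 4: 1010010100
Mask low 5 bits: 10100 = 20

20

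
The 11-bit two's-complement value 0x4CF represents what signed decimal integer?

pattern = 10011001111 (MSB is 1 ⇒ negative)
Invert: 01100110000, add 1 → 01100110001 = 817, so the value is -817.
(Equivalently: 1231 - 2^11 = 1231 - 2048 = -817.)

-817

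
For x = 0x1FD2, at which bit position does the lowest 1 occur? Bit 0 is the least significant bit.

0x1FD2 = 1111111010010
Trailing zeros: 1, so the lowest set bit is bit 1 (value 2).

1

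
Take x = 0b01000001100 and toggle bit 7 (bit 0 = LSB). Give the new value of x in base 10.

x = 01000001100
bit 7 is currently 0; toggle it via x ^ (1 << 7) = x ^ 128
→ 01010001100 = 652

652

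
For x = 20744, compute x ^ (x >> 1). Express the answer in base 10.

31116

x = 101000100001000 = 20744
x>>1 = 010100010000100
XOR  = 111100110001100 = 31116
(x ^ (x >> 1) gives the standard binary-reflected Gray code of x.)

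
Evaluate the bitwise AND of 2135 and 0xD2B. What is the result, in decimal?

2051

2135 = 100001010111
0xD2B = 110100101011
AND → 100000000011 = 2051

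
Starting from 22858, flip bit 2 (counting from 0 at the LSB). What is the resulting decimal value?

22862

x = 0101100101001010
bit 2 is currently 0; toggle it via x ^ (1 << 2) = x ^ 4
→ 0101100101001110 = 22862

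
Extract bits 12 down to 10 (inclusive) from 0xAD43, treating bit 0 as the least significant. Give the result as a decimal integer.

v = 1010110101000011
Shift right by 10: 101011
Mask low 3 bits: 011 = 3

3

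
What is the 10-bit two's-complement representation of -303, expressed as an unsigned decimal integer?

721

303 in 10 bits: 0100101111
Invert: 1011010000
Add 1:  1011010001 = 721
(Check: 2^10 - 303 = 1024 - 303 = 721.)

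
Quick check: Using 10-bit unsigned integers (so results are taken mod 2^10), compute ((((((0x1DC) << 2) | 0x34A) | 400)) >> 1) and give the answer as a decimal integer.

509

0x1DC = 0111011100
→ << 2 (mod 2^10) → 1101110000 = 880
0x34A = 1101001010
→ | → 1101111010 = 890
400 = 0110010000
→ | → 1111111010 = 1018
→ >> 1 → 0111111101 = 509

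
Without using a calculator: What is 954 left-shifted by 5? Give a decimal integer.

30528

954 = 000001110111010
shift left by 5 → 111011101000000 = 30528
(equivalently, 954 × 2^5 = 954 × 32)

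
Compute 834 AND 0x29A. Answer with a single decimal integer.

514

834 = 1101000010
0x29A = 1010011010
AND → 1000000010 = 514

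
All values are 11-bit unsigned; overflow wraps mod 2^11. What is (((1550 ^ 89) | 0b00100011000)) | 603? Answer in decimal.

1550 = 11000001110
89 = 00001011001
→ ^ → 11001010111 = 1623
0b00100011000 = 00100011000
→ | → 11101011111 = 1887
603 = 01001011011
→ | → 11101011111 = 1887

1887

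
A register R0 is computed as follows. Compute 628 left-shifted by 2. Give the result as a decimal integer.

628 = 001001110100
shift left by 2 → 100111010000 = 2512
(equivalently, 628 × 2^2 = 628 × 4)

2512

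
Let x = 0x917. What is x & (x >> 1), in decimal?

3

x = 100100010111 = 2327
x>>1 = 010010001011
AND  = 000000000011 = 3
(x & (x >> 1) has a 1 wherever x has two consecutive 1 bits.)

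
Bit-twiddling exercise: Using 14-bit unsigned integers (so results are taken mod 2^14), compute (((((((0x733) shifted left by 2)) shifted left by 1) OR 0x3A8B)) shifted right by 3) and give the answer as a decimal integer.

1907

0x733 = 00011100110011
→ shifted left by 2 (mod 2^14) → 01110011001100 = 7372
→ shifted left by 1 (mod 2^14) → 11100110011000 = 14744
0x3A8B = 11101010001011
→ OR → 11101110011011 = 15259
→ shifted right by 3 → 00011101110011 = 1907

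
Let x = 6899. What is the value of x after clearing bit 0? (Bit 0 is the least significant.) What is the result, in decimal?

x = 1101011110011
bit 0 is currently 1; clear it via x & ~(1 << 0) = x & ~1
→ 1101011110010 = 6898

6898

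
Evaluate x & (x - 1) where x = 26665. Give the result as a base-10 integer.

x = 110100000101001 = 26665
x - 1 = 110100000101000
AND   = 110100000101000 = 26664
(x & (x - 1) clears the lowest set bit of x.)

26664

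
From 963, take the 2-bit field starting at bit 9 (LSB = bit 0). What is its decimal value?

v = 001111000011
Shift right by 9: 001
Mask low 2 bits: 01 = 1

1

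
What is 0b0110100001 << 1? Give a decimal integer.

834

x = 0110100001
shift left by 1 → 1101000010 = 834
(equivalently, 417 × 2^1 = 417 × 2)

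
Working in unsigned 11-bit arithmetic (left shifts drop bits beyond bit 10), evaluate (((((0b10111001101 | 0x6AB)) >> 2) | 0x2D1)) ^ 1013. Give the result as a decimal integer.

14

0b10111001101 = 10111001101
0x6AB = 11010101011
→ | → 11111101111 = 2031
→ >> 2 → 00111111011 = 507
0x2D1 = 01011010001
→ | → 01111111011 = 1019
1013 = 01111110101
→ ^ → 00000001110 = 14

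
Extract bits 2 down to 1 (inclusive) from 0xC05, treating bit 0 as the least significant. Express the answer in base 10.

2

v = 110000000101
Shift right by 1: 11000000010
Mask low 2 bits: 10 = 2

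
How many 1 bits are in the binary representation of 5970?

7

5970 = 1011101010010
Count the 1s: 1 + 1 + 1 + 1 + 1 + 1 + 1 = 7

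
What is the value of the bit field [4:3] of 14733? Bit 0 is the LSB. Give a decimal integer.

1

v = 0011100110001101
Shift right by 3: 0011100110001
Mask low 2 bits: 01 = 1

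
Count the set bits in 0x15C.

5

0x15C = 101011100
Count the 1s: 1 + 1 + 1 + 1 + 1 = 5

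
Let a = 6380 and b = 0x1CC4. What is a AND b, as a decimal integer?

6340

6380 = 1100011101100
0x1CC4 = 1110011000100
AND → 1100011000100 = 6340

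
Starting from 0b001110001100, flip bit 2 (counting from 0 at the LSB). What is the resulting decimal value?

x = 001110001100
bit 2 is currently 1; toggle it via x ^ (1 << 2) = x ^ 4
→ 001110001000 = 904

904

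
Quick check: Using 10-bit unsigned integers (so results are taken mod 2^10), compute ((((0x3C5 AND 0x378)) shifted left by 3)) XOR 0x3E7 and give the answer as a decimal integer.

0x3C5 = 1111000101
0x378 = 1101111000
→ AND → 1101000000 = 832
→ shifted left by 3 (mod 2^10) → 1000000000 = 512
0x3E7 = 1111100111
→ XOR → 0111100111 = 487

487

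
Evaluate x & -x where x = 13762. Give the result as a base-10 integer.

2

x = 11010111000010 = 13762
-x (two's complement) = …00101000111110
AND   = 00000000000010 = 2
(x & -x isolates the lowest set bit of x.)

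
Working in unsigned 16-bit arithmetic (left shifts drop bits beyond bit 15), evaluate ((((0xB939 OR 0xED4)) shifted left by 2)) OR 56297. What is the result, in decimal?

0xB939 = 1011100100111001
0xED4 = 0000111011010100
→ OR → 1011111111111101 = 49149
→ shifted left by 2 (mod 2^16) → 1111111111110100 = 65524
56297 = 1101101111101001
→ OR → 1111111111111101 = 65533

65533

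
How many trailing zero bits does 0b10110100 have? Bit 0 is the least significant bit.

2

0b10110100 = 10110100
Trailing zeros: 2, so the lowest set bit is bit 2 (value 4).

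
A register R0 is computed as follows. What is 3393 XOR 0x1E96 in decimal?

3393 = 0110101000001
0x1E96 = 1111010010110
XOR → 1001111010111 = 5079

5079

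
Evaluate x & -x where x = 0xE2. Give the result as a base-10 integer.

2

x = 11100010 = 226
-x (two's complement) = …00011110
AND   = 00000010 = 2
(x & -x isolates the lowest set bit of x.)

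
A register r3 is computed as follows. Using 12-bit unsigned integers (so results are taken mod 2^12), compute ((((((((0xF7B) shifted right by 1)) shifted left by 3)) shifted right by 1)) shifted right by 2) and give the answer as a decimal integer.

445

0xF7B = 111101111011
→ shifted right by 1 → 011110111101 = 1981
→ shifted left by 3 (mod 2^12) → 110111101000 = 3560
→ shifted right by 1 → 011011110100 = 1780
→ shifted right by 2 → 000110111101 = 445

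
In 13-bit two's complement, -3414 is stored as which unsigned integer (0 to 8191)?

3414 in 13 bits: 0110101010110
Invert: 1001010101001
Add 1:  1001010101010 = 4778
(Check: 2^13 - 3414 = 8192 - 3414 = 4778.)

4778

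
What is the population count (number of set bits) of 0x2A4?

0x2A4 = 1010100100
Count the 1s: 1 + 1 + 1 + 1 = 4

4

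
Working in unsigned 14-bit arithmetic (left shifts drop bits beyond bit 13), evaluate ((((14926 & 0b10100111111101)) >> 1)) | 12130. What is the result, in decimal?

16230

14926 = 11101001001110
0b10100111111101 = 10100111111101
→ & → 10100001001100 = 10316
→ >> 1 → 01010000100110 = 5158
12130 = 10111101100010
→ | → 11111101100110 = 16230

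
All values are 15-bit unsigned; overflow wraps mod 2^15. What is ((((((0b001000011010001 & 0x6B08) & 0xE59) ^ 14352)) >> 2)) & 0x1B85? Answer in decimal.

0b001000011010001 = 001000011010001
0x6B08 = 110101100001000
→ & → 000000000000000 = 0
0xE59 = 000111001011001
→ & → 000000000000000 = 0
14352 = 011100000010000
→ ^ → 011100000010000 = 14352
→ >> 2 → 000111000000100 = 3588
0x1B85 = 001101110000101
→ & → 000101000000100 = 2564

2564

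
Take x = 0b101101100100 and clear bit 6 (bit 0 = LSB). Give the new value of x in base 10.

x = 101101100100
bit 6 is currently 1; clear it via x & ~(1 << 6) = x & ~64
→ 101100100100 = 2852

2852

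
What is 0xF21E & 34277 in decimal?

32772

0xF21E = 1111001000011110
34277 = 1000010111100101
AND → 1000000000000100 = 32772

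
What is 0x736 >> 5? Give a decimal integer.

57

0x736 = 11100110110
shift right by 5 → 00000111001 = 57
(equivalently, floor(1846 / 32))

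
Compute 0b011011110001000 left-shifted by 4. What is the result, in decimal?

x = 000011011110001000
shift left by 4 → 110111100010000000 = 227456
(equivalently, 14216 × 2^4 = 14216 × 16)

227456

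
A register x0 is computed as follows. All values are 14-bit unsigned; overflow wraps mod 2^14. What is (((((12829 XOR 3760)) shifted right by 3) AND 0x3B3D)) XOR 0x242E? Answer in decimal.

10043

12829 = 11001000011101
3760 = 00111010110000
→ XOR → 11110010101101 = 15533
→ shifted right by 3 → 00011110010101 = 1941
0x3B3D = 11101100111101
→ AND → 00001100010101 = 789
0x242E = 10010000101110
→ XOR → 10011100111011 = 10043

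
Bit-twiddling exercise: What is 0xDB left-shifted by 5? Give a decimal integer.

0xDB = 0000011011011
shift left by 5 → 1101101100000 = 7008
(equivalently, 219 × 2^5 = 219 × 32)

7008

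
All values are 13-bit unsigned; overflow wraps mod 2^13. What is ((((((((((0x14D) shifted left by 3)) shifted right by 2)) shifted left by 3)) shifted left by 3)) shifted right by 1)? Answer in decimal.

0x14D = 0000101001101
→ shifted left by 3 (mod 2^13) → 0101001101000 = 2664
→ shifted right by 2 → 0001010011010 = 666
→ shifted left by 3 (mod 2^13) → 1010011010000 = 5328
→ shifted left by 3 (mod 2^13) → 0011010000000 = 1664
→ shifted right by 1 → 0001101000000 = 832

832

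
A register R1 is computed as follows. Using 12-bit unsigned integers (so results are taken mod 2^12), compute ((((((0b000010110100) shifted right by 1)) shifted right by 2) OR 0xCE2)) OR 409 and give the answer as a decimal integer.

3583

0b000010110100 = 000010110100
→ shifted right by 1 → 000001011010 = 90
→ shifted right by 2 → 000000010110 = 22
0xCE2 = 110011100010
→ OR → 110011110110 = 3318
409 = 000110011001
→ OR → 110111111111 = 3583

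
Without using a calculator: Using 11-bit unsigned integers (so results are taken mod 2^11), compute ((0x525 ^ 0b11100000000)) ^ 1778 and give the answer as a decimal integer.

1239

0x525 = 10100100101
0b11100000000 = 11100000000
→ ^ → 01000100101 = 549
1778 = 11011110010
→ ^ → 10011010111 = 1239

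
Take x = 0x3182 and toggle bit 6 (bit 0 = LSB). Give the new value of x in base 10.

12738

x = 11000110000010
bit 6 is currently 0; toggle it via x ^ (1 << 6) = x ^ 64
→ 11000111000010 = 12738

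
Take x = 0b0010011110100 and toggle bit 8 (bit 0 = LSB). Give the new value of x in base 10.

1524

x = 0010011110100
bit 8 is currently 0; toggle it via x ^ (1 << 8) = x ^ 256
→ 0010111110100 = 1524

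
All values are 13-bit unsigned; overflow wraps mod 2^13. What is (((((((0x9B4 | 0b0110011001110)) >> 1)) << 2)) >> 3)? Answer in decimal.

0x9B4 = 0100110110100
0b0110011001110 = 0110011001110
→ | → 0110111111110 = 3582
→ >> 1 → 0011011111111 = 1791
→ << 2 (mod 2^13) → 1101111111100 = 7164
→ >> 3 → 0001101111111 = 895

895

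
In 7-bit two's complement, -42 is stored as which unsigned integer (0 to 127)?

86

42 in 7 bits: 0101010
Invert: 1010101
Add 1:  1010110 = 86
(Check: 2^7 - 42 = 128 - 42 = 86.)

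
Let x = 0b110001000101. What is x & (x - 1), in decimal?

3140

x = 110001000101 = 3141
x - 1 = 110001000100
AND   = 110001000100 = 3140
(x & (x - 1) clears the lowest set bit of x.)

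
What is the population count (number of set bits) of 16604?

16604 = 100000011011100
Count the 1s: 1 + 1 + 1 + 1 + 1 + 1 = 6

6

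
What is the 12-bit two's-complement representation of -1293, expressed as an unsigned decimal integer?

2803

1293 in 12 bits: 010100001101
Invert: 101011110010
Add 1:  101011110011 = 2803
(Check: 2^12 - 1293 = 4096 - 1293 = 2803.)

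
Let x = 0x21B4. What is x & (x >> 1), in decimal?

144

x = 10000110110100 = 8628
x>>1 = 01000011011010
AND  = 00000010010000 = 144
(x & (x >> 1) has a 1 wherever x has two consecutive 1 bits.)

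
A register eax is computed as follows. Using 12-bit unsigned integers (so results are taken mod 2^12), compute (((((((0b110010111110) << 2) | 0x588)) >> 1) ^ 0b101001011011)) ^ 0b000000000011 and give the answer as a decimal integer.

0b110010111110 = 110010111110
→ << 2 (mod 2^12) → 001011111000 = 760
0x588 = 010110001000
→ | → 011111111000 = 2040
→ >> 1 → 001111111100 = 1020
0b101001011011 = 101001011011
→ ^ → 100110100111 = 2471
0b000000000011 = 000000000011
→ ^ → 100110100100 = 2468

2468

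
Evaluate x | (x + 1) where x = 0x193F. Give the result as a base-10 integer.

x = 1100100111111 = 6463
x + 1 = 1100101000000
OR    = 1100101111111 = 6527
(x | (x + 1) sets the lowest cleared bit.)

6527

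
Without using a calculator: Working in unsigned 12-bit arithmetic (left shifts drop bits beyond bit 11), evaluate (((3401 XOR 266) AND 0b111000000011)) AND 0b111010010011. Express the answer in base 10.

3075

3401 = 110101001001
266 = 000100001010
→ XOR → 110001000011 = 3139
0b111000000011 = 111000000011
→ AND → 110000000011 = 3075
0b111010010011 = 111010010011
→ AND → 110000000011 = 3075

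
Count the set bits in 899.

899 = 1110000011
Count the 1s: 1 + 1 + 1 + 1 + 1 = 5

5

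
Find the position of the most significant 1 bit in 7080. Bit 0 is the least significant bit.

7080 = 1101110101000
The topmost 1 is at position 12 (since 2^12 = 4096 ≤ 7080 < 8192).

12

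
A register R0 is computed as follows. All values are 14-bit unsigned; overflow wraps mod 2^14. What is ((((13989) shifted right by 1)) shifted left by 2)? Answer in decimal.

11592

13989 = 11011010100101
→ shifted right by 1 → 01101101010010 = 6994
→ shifted left by 2 (mod 2^14) → 10110101001000 = 11592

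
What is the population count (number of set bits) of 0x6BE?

0x6BE = 11010111110
Count the 1s: 1 + 1 + 1 + 1 + 1 + 1 + 1 + 1 = 8

8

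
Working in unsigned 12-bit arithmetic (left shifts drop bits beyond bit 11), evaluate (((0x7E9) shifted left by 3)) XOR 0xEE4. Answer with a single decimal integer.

0x7E9 = 011111101001
→ shifted left by 3 (mod 2^12) → 111101001000 = 3912
0xEE4 = 111011100100
→ XOR → 000110101100 = 428

428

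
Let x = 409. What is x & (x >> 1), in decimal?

x = 110011001 = 409
x>>1 = 011001100
AND  = 010001000 = 136
(x & (x >> 1) has a 1 wherever x has two consecutive 1 bits.)

136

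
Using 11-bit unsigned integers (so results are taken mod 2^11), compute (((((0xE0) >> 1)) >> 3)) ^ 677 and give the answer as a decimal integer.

683

0xE0 = 00011100000
→ >> 1 → 00001110000 = 112
→ >> 3 → 00000001110 = 14
677 = 01010100101
→ ^ → 01010101011 = 683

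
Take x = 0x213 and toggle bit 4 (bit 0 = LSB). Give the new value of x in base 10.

515

x = 001000010011
bit 4 is currently 1; toggle it via x ^ (1 << 4) = x ^ 16
→ 001000000011 = 515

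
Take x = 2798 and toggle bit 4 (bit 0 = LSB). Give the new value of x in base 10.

x = 101011101110
bit 4 is currently 0; toggle it via x ^ (1 << 4) = x ^ 16
→ 101011111110 = 2814

2814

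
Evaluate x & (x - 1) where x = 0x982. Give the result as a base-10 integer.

2432

x = 100110000010 = 2434
x - 1 = 100110000001
AND   = 100110000000 = 2432
(x & (x - 1) clears the lowest set bit of x.)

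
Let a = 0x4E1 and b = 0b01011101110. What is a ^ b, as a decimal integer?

0x4E1 = 10011100001
b = 01011101110
XOR → 11000001111 = 1551

1551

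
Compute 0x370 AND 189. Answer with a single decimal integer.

0x370 = 1101110000
189 = 0010111101
AND → 0000110000 = 48

48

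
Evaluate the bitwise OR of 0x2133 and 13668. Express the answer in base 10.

13687

0x2133 = 10000100110011
13668 = 11010101100100
 OR → 11010101110111 = 13687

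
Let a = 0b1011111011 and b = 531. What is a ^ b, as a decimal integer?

a = 1011111011
531 = 1000010011
XOR → 0011101000 = 232

232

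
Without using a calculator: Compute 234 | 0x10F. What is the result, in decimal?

495

234 = 011101010
0x10F = 100001111
 OR → 111101111 = 495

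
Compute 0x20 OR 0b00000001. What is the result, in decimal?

0x20 = 100000
b = 000001
 OR → 100001 = 33

33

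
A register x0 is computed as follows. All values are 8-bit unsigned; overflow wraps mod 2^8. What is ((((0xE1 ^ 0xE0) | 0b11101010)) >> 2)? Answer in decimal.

58

0xE1 = 11100001
0xE0 = 11100000
→ ^ → 00000001 = 1
0b11101010 = 11101010
→ | → 11101011 = 235
→ >> 2 → 00111010 = 58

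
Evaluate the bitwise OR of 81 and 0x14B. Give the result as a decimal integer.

347

81 = 001010001
0x14B = 101001011
 OR → 101011011 = 347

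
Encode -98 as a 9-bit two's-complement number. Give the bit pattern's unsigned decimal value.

98 in 9 bits: 001100010
Invert: 110011101
Add 1:  110011110 = 414
(Check: 2^9 - 98 = 512 - 98 = 414.)

414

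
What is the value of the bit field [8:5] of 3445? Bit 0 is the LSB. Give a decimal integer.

v = 110101110101
Shift right by 5: 1101011
Mask low 4 bits: 1011 = 11

11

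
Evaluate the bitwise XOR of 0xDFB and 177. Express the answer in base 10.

0xDFB = 110111111011
177 = 000010110001
XOR → 110101001010 = 3402

3402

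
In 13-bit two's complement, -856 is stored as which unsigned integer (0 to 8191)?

7336

856 in 13 bits: 0001101011000
Invert: 1110010100111
Add 1:  1110010101000 = 7336
(Check: 2^13 - 856 = 8192 - 856 = 7336.)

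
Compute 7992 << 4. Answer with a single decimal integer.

7992 = 00001111100111000
shift left by 4 → 11111001110000000 = 127872
(equivalently, 7992 × 2^4 = 7992 × 16)

127872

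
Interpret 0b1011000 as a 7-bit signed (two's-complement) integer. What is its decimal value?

-40

pattern = 1011000 (MSB is 1 ⇒ negative)
Invert: 0100111, add 1 → 0101000 = 40, so the value is -40.
(Equivalently: 88 - 2^7 = 88 - 128 = -40.)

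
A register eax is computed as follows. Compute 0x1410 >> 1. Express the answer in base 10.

0x1410 = 1010000010000
shift right by 1 → 0101000001000 = 2568
(equivalently, floor(5136 / 2))

2568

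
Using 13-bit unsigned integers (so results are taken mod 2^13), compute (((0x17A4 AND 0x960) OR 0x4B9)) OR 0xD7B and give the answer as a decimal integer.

0x17A4 = 1011110100100
0x960 = 0100101100000
→ AND → 0000100100000 = 288
0x4B9 = 0010010111001
→ OR → 0010110111001 = 1465
0xD7B = 0110101111011
→ OR → 0110111111011 = 3579

3579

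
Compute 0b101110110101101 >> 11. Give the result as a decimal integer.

x = 101110110101101
shift right by 11 → 000000000001011 = 11
(equivalently, floor(23981 / 2048))

11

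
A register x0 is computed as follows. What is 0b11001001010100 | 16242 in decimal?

16246

a = 11001001010100
16242 = 11111101110010
 OR → 11111101110110 = 16246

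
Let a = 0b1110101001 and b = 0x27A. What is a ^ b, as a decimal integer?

467

a = 1110101001
0x27A = 1001111010
XOR → 0111010011 = 467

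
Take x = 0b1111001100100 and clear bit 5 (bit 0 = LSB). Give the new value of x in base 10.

x = 1111001100100
bit 5 is currently 1; clear it via x & ~(1 << 5) = x & ~32
→ 1111001000100 = 7748

7748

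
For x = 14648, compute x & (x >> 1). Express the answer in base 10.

x = 11100100111000 = 14648
x>>1 = 01110010011100
AND  = 01100000011000 = 6168
(x & (x >> 1) has a 1 wherever x has two consecutive 1 bits.)

6168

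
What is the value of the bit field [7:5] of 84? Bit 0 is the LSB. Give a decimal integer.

2

v = 01010100
Shift right by 5: 010
Mask low 3 bits: 010 = 2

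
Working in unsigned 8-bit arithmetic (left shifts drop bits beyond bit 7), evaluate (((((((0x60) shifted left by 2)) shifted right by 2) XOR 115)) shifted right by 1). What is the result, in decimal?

0x60 = 01100000
→ shifted left by 2 (mod 2^8) → 10000000 = 128
→ shifted right by 2 → 00100000 = 32
115 = 01110011
→ XOR → 01010011 = 83
→ shifted right by 1 → 00101001 = 41

41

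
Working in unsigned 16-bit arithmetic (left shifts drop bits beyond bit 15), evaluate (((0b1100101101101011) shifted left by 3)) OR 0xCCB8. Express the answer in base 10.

0b1100101101101011 = 1100101101101011
→ shifted left by 3 (mod 2^16) → 0101101101011000 = 23384
0xCCB8 = 1100110010111000
→ OR → 1101111111111000 = 57336

57336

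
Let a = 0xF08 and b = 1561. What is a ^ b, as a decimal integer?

2321

0xF08 = 111100001000
1561 = 011000011001
XOR → 100100010001 = 2321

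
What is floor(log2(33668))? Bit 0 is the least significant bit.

15

33668 = 1000001110000100
The topmost 1 is at position 15 (since 2^15 = 32768 ≤ 33668 < 65536).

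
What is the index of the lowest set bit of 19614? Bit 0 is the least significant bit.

1

19614 = 100110010011110
Trailing zeros: 1, so the lowest set bit is bit 1 (value 2).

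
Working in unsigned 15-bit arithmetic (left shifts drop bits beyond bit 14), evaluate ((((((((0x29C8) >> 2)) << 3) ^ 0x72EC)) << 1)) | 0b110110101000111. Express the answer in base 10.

0x29C8 = 010100111001000
→ >> 2 → 000101001110010 = 2674
→ << 3 (mod 2^15) → 101001110010000 = 21392
0x72EC = 111001011101100
→ ^ → 010000101111100 = 8572
→ << 1 (mod 2^15) → 100001011111000 = 17144
0b110110101000111 = 110110101000111
→ | → 110111111111111 = 28671

28671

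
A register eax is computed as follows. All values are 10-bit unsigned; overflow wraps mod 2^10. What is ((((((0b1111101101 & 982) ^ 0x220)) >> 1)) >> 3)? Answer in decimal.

30

0b1111101101 = 1111101101
982 = 1111010110
→ & → 1111000100 = 964
0x220 = 1000100000
→ ^ → 0111100100 = 484
→ >> 1 → 0011110010 = 242
→ >> 3 → 0000011110 = 30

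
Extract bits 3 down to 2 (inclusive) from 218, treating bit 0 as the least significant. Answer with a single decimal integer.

v = 011011010
Shift right by 2: 0110110
Mask low 2 bits: 10 = 2

2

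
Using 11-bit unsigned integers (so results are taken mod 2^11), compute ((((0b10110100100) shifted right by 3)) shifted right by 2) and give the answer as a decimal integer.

45

0b10110100100 = 10110100100
→ shifted right by 3 → 00010110100 = 180
→ shifted right by 2 → 00000101101 = 45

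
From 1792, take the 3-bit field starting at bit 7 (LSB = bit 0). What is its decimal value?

v = 011100000000
Shift right by 7: 01110
Mask low 3 bits: 110 = 6

6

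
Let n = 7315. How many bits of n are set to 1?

7315 = 1110010010011
Count the 1s: 1 + 1 + 1 + 1 + 1 + 1 + 1 = 7

7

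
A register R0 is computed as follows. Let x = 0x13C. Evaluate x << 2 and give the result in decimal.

0x13C = 00100111100
shift left by 2 → 10011110000 = 1264
(equivalently, 316 × 2^2 = 316 × 4)

1264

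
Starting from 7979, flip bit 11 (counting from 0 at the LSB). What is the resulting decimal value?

5931

x = 01111100101011
bit 11 is currently 1; toggle it via x ^ (1 << 11) = x ^ 2048
→ 01011100101011 = 5931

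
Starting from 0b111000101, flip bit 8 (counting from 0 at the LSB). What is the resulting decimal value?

197

x = 111000101
bit 8 is currently 1; toggle it via x ^ (1 << 8) = x ^ 256
→ 011000101 = 197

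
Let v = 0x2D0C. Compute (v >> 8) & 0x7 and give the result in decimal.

5

v = 010110100001100
Shift right by 8: 0101101
Mask low 3 bits: 101 = 5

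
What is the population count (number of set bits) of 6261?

6261 = 1100001110101
Count the 1s: 1 + 1 + 1 + 1 + 1 + 1 + 1 = 7

7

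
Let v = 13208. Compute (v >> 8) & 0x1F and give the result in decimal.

19

v = 11001110011000
Shift right by 8: 110011
Mask low 5 bits: 10011 = 19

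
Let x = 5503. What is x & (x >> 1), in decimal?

x = 1010101111111 = 5503
x>>1 = 0101010111111
AND  = 0000000111111 = 63
(x & (x >> 1) has a 1 wherever x has two consecutive 1 bits.)

63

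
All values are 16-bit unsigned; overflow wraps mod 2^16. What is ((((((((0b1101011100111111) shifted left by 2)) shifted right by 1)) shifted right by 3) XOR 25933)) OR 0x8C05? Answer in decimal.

60551

0b1101011100111111 = 1101011100111111
→ shifted left by 2 (mod 2^16) → 0101110011111100 = 23804
→ shifted right by 1 → 0010111001111110 = 11902
→ shifted right by 3 → 0000010111001111 = 1487
25933 = 0110010101001101
→ XOR → 0110000010000010 = 24706
0x8C05 = 1000110000000101
→ OR → 1110110010000111 = 60551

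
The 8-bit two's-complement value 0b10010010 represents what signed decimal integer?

pattern = 10010010 (MSB is 1 ⇒ negative)
Invert: 01101101, add 1 → 01101110 = 110, so the value is -110.
(Equivalently: 146 - 2^8 = 146 - 256 = -110.)

-110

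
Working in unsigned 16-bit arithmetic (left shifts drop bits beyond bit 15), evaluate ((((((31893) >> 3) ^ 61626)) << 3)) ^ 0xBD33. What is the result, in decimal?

31893 = 0111110010010101
→ >> 3 → 0000111110010010 = 3986
61626 = 1111000010111010
→ ^ → 1111111100101000 = 65320
→ << 3 (mod 2^16) → 1111100101000000 = 63808
0xBD33 = 1011110100110011
→ ^ → 0100010001110011 = 17523

17523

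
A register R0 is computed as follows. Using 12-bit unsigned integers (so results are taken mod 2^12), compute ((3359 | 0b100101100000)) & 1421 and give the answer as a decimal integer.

3359 = 110100011111
0b100101100000 = 100101100000
→ | → 110101111111 = 3455
1421 = 010110001101
→ & → 010100001101 = 1293

1293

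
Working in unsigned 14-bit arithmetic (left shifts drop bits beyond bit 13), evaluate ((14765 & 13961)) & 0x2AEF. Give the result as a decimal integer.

14765 = 11100110101101
13961 = 11011010001001
→ & → 11000010001001 = 12425
0x2AEF = 10101011101111
→ & → 10000010001001 = 8329

8329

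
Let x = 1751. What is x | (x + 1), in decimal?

x = 11011010111 = 1751
x + 1 = 11011011000
OR    = 11011011111 = 1759
(x | (x + 1) sets the lowest cleared bit.)

1759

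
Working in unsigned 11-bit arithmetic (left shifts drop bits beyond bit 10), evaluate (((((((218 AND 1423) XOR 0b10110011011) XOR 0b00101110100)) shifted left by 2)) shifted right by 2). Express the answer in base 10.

218 = 00011011010
1423 = 10110001111
→ AND → 00010001010 = 138
0b10110011011 = 10110011011
→ XOR → 10100010001 = 1297
0b00101110100 = 00101110100
→ XOR → 10001100101 = 1125
→ shifted left by 2 (mod 2^11) → 00110010100 = 404
→ shifted right by 2 → 00001100101 = 101

101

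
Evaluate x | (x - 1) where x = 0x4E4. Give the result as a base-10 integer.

1255

x = 10011100100 = 1252
x - 1 = 10011100011
OR    = 10011100111 = 1255
(x | (x - 1) sets all bits below the lowest set bit.)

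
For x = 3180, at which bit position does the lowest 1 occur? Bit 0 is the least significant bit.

2

3180 = 110001101100
Trailing zeros: 2, so the lowest set bit is bit 2 (value 4).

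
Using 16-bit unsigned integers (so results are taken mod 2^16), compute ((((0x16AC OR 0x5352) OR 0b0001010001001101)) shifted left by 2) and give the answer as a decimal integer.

0x16AC = 0001011010101100
0x5352 = 0101001101010010
→ OR → 0101011111111110 = 22526
0b0001010001001101 = 0001010001001101
→ OR → 0101011111111111 = 22527
→ shifted left by 2 (mod 2^16) → 0101111111111100 = 24572

24572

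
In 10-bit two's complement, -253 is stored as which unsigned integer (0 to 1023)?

253 in 10 bits: 0011111101
Invert: 1100000010
Add 1:  1100000011 = 771
(Check: 2^10 - 253 = 1024 - 253 = 771.)

771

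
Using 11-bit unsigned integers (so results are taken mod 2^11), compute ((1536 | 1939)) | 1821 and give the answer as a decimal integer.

1951

1536 = 11000000000
1939 = 11110010011
→ | → 11110010011 = 1939
1821 = 11100011101
→ | → 11110011111 = 1951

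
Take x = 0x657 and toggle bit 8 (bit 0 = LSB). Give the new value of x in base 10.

x = 11001010111
bit 8 is currently 0; toggle it via x ^ (1 << 8) = x ^ 256
→ 11101010111 = 1879

1879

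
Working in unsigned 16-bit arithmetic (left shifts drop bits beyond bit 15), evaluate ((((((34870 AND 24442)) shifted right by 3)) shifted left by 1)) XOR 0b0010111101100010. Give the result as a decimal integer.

34870 = 1000100000110110
24442 = 0101111101111010
→ AND → 0000100000110010 = 2098
→ shifted right by 3 → 0000000100000110 = 262
→ shifted left by 1 (mod 2^16) → 0000001000001100 = 524
0b0010111101100010 = 0010111101100010
→ XOR → 0010110101101110 = 11630

11630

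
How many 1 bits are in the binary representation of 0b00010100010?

3

n = 10100010
Count the 1s: 1 + 1 + 1 = 3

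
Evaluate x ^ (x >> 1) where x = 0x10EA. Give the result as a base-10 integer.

6303

x = 1000011101010 = 4330
x>>1 = 0100001110101
XOR  = 1100010011111 = 6303
(x ^ (x >> 1) gives the standard binary-reflected Gray code of x.)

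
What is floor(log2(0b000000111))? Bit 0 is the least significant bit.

2

0b000000111 = 111
The topmost 1 is at position 2 (since 2^2 = 4 ≤ 7 < 8).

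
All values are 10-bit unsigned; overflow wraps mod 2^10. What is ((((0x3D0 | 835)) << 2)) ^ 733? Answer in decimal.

401

0x3D0 = 1111010000
835 = 1101000011
→ | → 1111010011 = 979
→ << 2 (mod 2^10) → 1101001100 = 844
733 = 1011011101
→ ^ → 0110010001 = 401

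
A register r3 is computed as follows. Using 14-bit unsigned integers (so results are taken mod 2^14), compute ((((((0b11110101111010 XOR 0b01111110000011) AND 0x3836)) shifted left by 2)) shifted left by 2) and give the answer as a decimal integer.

768

0b11110101111010 = 11110101111010
0b01111110000011 = 01111110000011
→ XOR → 10001011111001 = 8953
0x3836 = 11100000110110
→ AND → 10000000110000 = 8240
→ shifted left by 2 (mod 2^14) → 00000011000000 = 192
→ shifted left by 2 (mod 2^14) → 00001100000000 = 768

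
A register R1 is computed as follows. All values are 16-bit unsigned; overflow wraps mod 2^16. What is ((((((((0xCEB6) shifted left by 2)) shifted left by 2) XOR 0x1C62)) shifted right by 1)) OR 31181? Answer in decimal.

0xCEB6 = 1100111010110110
→ shifted left by 2 (mod 2^16) → 0011101011011000 = 15064
→ shifted left by 2 (mod 2^16) → 1110101101100000 = 60256
0x1C62 = 0001110001100010
→ XOR → 1111011100000010 = 63234
→ shifted right by 1 → 0111101110000001 = 31617
31181 = 0111100111001101
→ OR → 0111101111001101 = 31693

31693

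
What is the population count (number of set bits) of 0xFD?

7

0xFD = 11111101
Count the 1s: 1 + 1 + 1 + 1 + 1 + 1 + 1 = 7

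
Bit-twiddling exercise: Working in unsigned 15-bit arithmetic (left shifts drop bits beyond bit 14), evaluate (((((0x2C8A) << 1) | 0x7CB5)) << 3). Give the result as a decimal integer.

0x2C8A = 010110010001010
→ << 1 (mod 2^15) → 101100100010100 = 22804
0x7CB5 = 111110010110101
→ | → 111110110110101 = 32181
→ << 3 (mod 2^15) → 110110110101000 = 28072

28072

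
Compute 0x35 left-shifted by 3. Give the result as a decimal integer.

0x35 = 000110101
shift left by 3 → 110101000 = 424
(equivalently, 53 × 2^3 = 53 × 8)

424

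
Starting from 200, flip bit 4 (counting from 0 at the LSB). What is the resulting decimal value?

216

x = 011001000
bit 4 is currently 0; toggle it via x ^ (1 << 4) = x ^ 16
→ 011011000 = 216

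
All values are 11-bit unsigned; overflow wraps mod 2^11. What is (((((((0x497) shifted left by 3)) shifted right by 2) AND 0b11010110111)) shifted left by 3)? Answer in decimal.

304

0x497 = 10010010111
→ shifted left by 3 (mod 2^11) → 10010111000 = 1208
→ shifted right by 2 → 00100101110 = 302
0b11010110111 = 11010110111
→ AND → 00000100110 = 38
→ shifted left by 3 (mod 2^11) → 00100110000 = 304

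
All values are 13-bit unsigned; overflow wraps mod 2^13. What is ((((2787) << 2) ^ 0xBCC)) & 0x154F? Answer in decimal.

64

2787 = 0101011100011
→ << 2 (mod 2^13) → 0101110001100 = 2956
0xBCC = 0101111001100
→ ^ → 0000001000000 = 64
0x154F = 1010101001111
→ & → 0000001000000 = 64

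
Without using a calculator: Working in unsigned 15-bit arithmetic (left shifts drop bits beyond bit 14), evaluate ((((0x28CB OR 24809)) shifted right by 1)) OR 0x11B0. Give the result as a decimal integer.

0x28CB = 010100011001011
24809 = 110000011101001
→ OR → 110100011101011 = 26859
→ shifted right by 1 → 011010001110101 = 13429
0x11B0 = 001000110110000
→ OR → 011010111110101 = 13813

13813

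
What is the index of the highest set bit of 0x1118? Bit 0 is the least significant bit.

12

0x1118 = 1000100011000
The topmost 1 is at position 12 (since 2^12 = 4096 ≤ 4376 < 8192).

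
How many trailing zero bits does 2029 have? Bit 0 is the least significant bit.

0

2029 = 11111101101
Trailing zeros: 0, so the lowest set bit is bit 0 (value 1).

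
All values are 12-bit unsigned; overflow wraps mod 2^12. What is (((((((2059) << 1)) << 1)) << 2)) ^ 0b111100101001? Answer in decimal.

2059 = 100000001011
→ << 1 (mod 2^12) → 000000010110 = 22
→ << 1 (mod 2^12) → 000000101100 = 44
→ << 2 (mod 2^12) → 000010110000 = 176
0b111100101001 = 111100101001
→ ^ → 111110011001 = 3993

3993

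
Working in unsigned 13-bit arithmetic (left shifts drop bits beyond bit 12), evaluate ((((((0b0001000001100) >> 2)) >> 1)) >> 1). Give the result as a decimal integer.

32

0b0001000001100 = 0001000001100
→ >> 2 → 0000010000011 = 131
→ >> 1 → 0000001000001 = 65
→ >> 1 → 0000000100000 = 32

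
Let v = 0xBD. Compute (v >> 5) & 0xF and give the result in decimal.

v = 000010111101
Shift right by 5: 0000101
Mask low 4 bits: 0101 = 5

5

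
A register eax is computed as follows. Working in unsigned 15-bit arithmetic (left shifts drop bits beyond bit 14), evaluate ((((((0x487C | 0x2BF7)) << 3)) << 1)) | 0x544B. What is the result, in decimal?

32763

0x487C = 100100001111100
0x2BF7 = 010101111110111
→ | → 110101111111111 = 27647
→ << 3 (mod 2^15) → 101111111111000 = 24568
→ << 1 (mod 2^15) → 011111111110000 = 16368
0x544B = 101010001001011
→ | → 111111111111011 = 32763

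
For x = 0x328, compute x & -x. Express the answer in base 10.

x = 1100101000 = 808
-x (two's complement) = …0011011000
AND   = 0000001000 = 8
(x & -x isolates the lowest set bit of x.)

8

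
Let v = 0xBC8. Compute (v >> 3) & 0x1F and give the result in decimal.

v = 101111001000
Shift right by 3: 101111001
Mask low 5 bits: 11001 = 25

25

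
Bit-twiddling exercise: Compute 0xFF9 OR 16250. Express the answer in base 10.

16379

0xFF9 = 00111111111001
16250 = 11111101111010
 OR → 11111111111011 = 16379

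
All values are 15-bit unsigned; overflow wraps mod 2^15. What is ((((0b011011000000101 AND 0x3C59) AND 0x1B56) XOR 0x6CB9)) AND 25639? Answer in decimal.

25633

0b011011000000101 = 011011000000101
0x3C59 = 011110001011001
→ AND → 011010000000001 = 13313
0x1B56 = 001101101010110
→ AND → 001000000000000 = 4096
0x6CB9 = 110110010111001
→ XOR → 111110010111001 = 31929
25639 = 110010000100111
→ AND → 110010000100001 = 25633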